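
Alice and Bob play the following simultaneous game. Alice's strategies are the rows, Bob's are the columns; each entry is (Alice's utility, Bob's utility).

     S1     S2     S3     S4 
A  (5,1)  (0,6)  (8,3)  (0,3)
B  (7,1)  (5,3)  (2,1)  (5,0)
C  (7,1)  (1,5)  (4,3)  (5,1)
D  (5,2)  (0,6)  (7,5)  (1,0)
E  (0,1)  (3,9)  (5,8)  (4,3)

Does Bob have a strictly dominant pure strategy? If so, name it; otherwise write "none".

S2 vs S1: A: 6>1, B: 3>1, C: 5>1, D: 6>2, E: 9>1.
S2 vs S3: A: 6>3, B: 3>1, C: 5>3, D: 6>5, E: 9>8.
S2 vs S4: A: 6>3, B: 3>0, C: 5>1, D: 6>0, E: 9>3.
S2 strictly beats every other strategy against every opponent action, so it is strictly dominant.

S2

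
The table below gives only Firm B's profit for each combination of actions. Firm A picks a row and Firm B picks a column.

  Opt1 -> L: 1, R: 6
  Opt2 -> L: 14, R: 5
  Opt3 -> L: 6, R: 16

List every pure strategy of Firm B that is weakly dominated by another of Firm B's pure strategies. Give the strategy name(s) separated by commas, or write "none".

none

L: no other strategy beats it everywhere (R at Opt2 (14>5)).
R is not dominated — it holds its own against L at Opt1 (6>1).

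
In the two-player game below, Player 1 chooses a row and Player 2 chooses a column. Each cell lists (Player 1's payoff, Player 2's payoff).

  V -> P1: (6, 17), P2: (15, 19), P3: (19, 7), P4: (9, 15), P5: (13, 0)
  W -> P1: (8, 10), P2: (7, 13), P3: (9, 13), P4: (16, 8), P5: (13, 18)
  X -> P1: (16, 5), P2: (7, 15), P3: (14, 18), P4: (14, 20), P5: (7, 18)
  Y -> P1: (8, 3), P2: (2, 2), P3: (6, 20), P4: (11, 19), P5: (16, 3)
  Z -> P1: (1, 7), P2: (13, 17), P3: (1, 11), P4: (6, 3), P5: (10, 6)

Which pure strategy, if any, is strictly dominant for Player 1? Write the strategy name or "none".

none

V fails to dominate W at P1 (6<8).
W fails to dominate V at P2 (7<15).
X fails to dominate V at P2 (7<15).
Y fails to dominate V at P2 (2<15).
Z fails to dominate V at P1 (1<6).
No single strategy dominates all the others.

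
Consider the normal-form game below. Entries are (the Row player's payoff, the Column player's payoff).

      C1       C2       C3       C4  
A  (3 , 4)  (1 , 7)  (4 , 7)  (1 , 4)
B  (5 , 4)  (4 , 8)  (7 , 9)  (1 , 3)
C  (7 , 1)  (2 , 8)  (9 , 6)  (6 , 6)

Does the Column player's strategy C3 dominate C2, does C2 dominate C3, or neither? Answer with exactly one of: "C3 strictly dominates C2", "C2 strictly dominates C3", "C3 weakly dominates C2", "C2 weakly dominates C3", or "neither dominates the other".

neither dominates the other

C3's payoffs vs C2's, by the Row player's action — A: 7=7, B: 9>8, C: 6<8.
C3 does better at B but worse at C; neither strategy dominates the other.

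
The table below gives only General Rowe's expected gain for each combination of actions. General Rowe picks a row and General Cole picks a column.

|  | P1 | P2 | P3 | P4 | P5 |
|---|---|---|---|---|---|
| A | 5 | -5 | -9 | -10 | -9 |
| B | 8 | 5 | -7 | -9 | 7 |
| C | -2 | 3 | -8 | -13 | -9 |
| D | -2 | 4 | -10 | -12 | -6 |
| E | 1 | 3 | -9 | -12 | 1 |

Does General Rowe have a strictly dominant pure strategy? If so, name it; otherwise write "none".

B

B vs A: P1: 8>5, P2: 5>-5, P3: -7>-9, P4: -9>-10, P5: 7>-9.
B vs C: P1: 8>-2, P2: 5>3, P3: -7>-8, P4: -9>-13, P5: 7>-9.
B vs D: P1: 8>-2, P2: 5>4, P3: -7>-10, P4: -9>-12, P5: 7>-6.
B vs E: P1: 8>1, P2: 5>3, P3: -7>-9, P4: -9>-12, P5: 7>1.
B strictly beats every other strategy against every opponent action, so it is strictly dominant.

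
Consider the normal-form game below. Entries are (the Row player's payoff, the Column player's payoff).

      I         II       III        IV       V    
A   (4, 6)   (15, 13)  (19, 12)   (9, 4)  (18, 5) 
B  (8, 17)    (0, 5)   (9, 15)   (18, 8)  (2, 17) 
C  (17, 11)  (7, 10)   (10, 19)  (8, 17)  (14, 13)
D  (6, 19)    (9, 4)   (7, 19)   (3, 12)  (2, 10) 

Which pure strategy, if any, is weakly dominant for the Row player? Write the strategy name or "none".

none

A fails to dominate B at I (4<8).
B fails to dominate A at II (0<15).
C fails to dominate A at II (7<15).
D fails to dominate A at II (9<15).
No single strategy dominates all the others.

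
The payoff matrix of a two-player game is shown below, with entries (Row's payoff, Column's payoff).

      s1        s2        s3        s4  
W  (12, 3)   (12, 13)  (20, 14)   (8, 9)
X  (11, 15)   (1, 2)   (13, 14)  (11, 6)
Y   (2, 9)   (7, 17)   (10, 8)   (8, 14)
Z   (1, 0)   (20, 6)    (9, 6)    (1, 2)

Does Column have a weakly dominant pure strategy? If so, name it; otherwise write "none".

none

s1 fails to dominate s2 at W (3<13).
s2 fails to dominate s1 at X (2<15).
s3 fails to dominate s1 at X (14<15).
s4 fails to dominate s1 at X (6<15).
No single strategy dominates all the others.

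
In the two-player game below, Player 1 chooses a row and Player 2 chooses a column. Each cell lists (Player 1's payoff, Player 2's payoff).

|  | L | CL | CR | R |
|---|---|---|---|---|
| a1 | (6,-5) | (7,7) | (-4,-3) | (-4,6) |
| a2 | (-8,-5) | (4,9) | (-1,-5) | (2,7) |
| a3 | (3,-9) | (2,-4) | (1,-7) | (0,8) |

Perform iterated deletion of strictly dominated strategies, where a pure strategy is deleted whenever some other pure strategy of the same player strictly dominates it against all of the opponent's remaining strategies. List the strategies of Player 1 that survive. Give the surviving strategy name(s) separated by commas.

Column L is eliminated: CL beats it against every remaining row (a1: 7>-5, a2: 9>-5, a3: -4>-9).
Player 2's strategy CR is strictly dominated by CL (a1: 7>-3, a2: 9>-5, a3: -4>-7) and is removed.
Player 1's strategy a3 is strictly dominated by a2 (CL: 4>2, R: 2>0) and is removed.
Player 2's strategy R is strictly dominated by CL (a1: 7>6, a2: 9>7) and is removed.
Player 1's strategy a2 is strictly dominated by a1 (CL: 7>4) and is removed.
Among the remaining strategies, none is strictly dominated by another pure strategy of the same player, so the elimination stops.
Surviving strategies — Player 1: {a1}; Player 2: {CL}.

a1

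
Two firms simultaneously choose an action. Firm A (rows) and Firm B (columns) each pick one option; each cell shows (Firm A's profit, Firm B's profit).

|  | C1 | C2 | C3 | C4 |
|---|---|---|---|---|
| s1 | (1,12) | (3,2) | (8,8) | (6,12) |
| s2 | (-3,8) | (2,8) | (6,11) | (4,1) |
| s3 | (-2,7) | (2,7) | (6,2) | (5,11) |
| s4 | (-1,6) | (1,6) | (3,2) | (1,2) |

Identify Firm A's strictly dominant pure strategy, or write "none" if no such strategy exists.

s1 vs s2: C1: 1>-3, C2: 3>2, C3: 8>6, C4: 6>4.
s1 vs s3: C1: 1>-2, C2: 3>2, C3: 8>6, C4: 6>5.
s1 vs s4: C1: 1>-1, C2: 3>1, C3: 8>3, C4: 6>1.
s1 strictly beats every other strategy against every opponent action, so it is strictly dominant.

s1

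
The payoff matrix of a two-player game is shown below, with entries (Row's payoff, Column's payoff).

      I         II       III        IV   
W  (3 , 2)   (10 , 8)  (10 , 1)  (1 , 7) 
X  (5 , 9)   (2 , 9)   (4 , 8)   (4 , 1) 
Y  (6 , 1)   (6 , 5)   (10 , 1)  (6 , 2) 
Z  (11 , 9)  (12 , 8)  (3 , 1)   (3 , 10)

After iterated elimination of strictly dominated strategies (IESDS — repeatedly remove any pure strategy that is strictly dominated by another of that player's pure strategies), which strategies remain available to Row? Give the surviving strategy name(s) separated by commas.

Row X is eliminated: Y beats it against every remaining column (I: 6>5, II: 6>2, III: 10>4, IV: 6>4).
For Column, IV strictly dominates I on the remaining rows (W: 7>2, Y: 2>1, Z: 10>9); eliminate I.
For Column, II strictly dominates III on the remaining rows (W: 8>1, Y: 5>1, Z: 8>1); eliminate III.
Row W is eliminated: Z beats it against every remaining column (II: 12>10, IV: 3>1).
Among the remaining strategies, none is strictly dominated by another pure strategy of the same player, so the elimination stops.
Surviving strategies — Row: {Y, Z}; Column: {II, IV}.

Y, Z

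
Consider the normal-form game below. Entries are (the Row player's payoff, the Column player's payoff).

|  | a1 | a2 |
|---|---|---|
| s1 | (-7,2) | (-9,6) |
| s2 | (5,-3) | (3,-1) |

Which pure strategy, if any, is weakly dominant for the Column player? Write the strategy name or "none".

a2 vs a1: s1: 6>2, s2: -1>-3.
a2 is at least as good as every other strategy against every opponent action, so it is weakly dominant.

a2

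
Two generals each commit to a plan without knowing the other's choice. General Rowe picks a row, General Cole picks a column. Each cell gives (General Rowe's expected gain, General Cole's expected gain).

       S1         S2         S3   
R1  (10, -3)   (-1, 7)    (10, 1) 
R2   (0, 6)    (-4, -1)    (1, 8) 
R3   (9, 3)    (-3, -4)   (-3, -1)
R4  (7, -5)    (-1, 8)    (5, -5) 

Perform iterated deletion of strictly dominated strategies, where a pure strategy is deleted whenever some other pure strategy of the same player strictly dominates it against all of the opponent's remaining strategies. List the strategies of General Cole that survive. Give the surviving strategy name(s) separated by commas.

S2

General Rowe's strategy R2 is strictly dominated by R1 (S1: 10>0, S2: -1>-4, S3: 10>1) and is removed.
For General Rowe, R1 strictly dominates R3 on the remaining columns (S1: 10>9, S2: -1>-3, S3: 10>-3); eliminate R3.
Column S1 is eliminated: S2 beats it against every remaining row (R1: 7>-3, R4: 8>-5).
For General Cole, S2 strictly dominates S3 on the remaining rows (R1: 7>1, R4: 8>-5); eliminate S3.
Among the remaining strategies, none is strictly dominated by another pure strategy of the same player, so the elimination stops.
Surviving strategies — General Rowe: {R1, R4}; General Cole: {S2}.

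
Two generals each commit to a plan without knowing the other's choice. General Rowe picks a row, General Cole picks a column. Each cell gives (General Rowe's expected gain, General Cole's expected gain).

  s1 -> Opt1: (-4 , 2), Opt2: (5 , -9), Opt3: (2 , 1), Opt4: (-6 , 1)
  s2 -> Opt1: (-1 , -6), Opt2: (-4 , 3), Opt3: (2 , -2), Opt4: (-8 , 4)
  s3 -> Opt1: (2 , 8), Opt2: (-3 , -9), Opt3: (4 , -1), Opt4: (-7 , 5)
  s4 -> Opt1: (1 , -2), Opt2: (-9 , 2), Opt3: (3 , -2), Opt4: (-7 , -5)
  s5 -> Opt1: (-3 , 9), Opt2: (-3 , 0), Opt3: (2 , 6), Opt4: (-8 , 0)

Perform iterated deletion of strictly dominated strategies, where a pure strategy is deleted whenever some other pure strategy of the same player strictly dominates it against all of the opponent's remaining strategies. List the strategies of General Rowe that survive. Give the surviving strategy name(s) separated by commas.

For General Rowe, s3 strictly dominates s2 on the remaining columns (Opt1: 2>-1, Opt2: -3>-4, Opt3: 4>2, Opt4: -7>-8); eliminate s2.
General Cole's strategy Opt4 is strictly dominated by Opt1 (s1: 2>1, s3: 8>5, s4: -2>-5, s5: 9>0) and is removed.
Row s4 is eliminated: s3 beats it against every remaining column (Opt1: 2>1, Opt2: -3>-9, Opt3: 4>3).
Column Opt2 is eliminated: Opt1 beats it against every remaining row (s1: 2>-9, s3: 8>-9, s5: 9>0).
Row s1 is eliminated: s3 beats it against every remaining column (Opt1: 2>-4, Opt3: 4>2).
General Rowe's strategy s5 is strictly dominated by s3 (Opt1: 2>-3, Opt3: 4>2) and is removed.
For General Cole, Opt1 strictly dominates Opt3 on the remaining rows (s3: 8>-1); eliminate Opt3.
Among the remaining strategies, none is strictly dominated by another pure strategy of the same player, so the elimination stops.
Surviving strategies — General Rowe: {s3}; General Cole: {Opt1}.

s3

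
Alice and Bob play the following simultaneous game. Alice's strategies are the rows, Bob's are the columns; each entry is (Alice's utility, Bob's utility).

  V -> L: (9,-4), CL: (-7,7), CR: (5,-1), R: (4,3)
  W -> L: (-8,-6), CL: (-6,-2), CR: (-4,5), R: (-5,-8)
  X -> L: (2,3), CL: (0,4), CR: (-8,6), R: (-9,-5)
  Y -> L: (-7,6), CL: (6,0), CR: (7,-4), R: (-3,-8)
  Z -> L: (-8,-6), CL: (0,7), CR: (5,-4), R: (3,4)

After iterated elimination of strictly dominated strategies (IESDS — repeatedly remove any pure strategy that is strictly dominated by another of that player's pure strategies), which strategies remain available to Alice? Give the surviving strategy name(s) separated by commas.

V, X, Y

Row W is eliminated: Y beats it against every remaining column (L: -7>-8, CL: 6>-6, CR: 7>-4, R: -3>-5).
Column R is eliminated: CL beats it against every remaining row (V: 7>3, X: 4>-5, Y: 0>-8, Z: 7>4).
For Alice, Y strictly dominates Z on the remaining columns (L: -7>-8, CL: 6>0, CR: 7>5); eliminate Z.
Among the remaining strategies, none is strictly dominated by another pure strategy of the same player, so the elimination stops.
Surviving strategies — Alice: {V, X, Y}; Bob: {L, CL, CR}.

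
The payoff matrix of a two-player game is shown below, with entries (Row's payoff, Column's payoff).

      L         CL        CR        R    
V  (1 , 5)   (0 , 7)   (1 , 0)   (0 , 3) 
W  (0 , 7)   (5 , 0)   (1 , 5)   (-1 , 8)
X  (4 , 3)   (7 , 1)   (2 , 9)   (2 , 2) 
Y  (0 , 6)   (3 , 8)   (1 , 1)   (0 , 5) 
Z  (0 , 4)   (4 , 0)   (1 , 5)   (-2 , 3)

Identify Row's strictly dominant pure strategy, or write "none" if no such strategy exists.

X

X vs V: L: 4>1, CL: 7>0, CR: 2>1, R: 2>0.
X vs W: L: 4>0, CL: 7>5, CR: 2>1, R: 2>-1.
X vs Y: L: 4>0, CL: 7>3, CR: 2>1, R: 2>0.
X vs Z: L: 4>0, CL: 7>4, CR: 2>1, R: 2>-2.
X strictly beats every other strategy against every opponent action, so it is strictly dominant.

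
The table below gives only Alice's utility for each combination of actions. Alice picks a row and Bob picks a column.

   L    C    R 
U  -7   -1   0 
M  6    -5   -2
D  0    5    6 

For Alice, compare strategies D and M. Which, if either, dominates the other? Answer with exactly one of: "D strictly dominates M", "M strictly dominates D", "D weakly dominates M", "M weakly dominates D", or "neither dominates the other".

D's payoffs vs M's, by Bob's action — L: 0<6, C: 5>-5, R: 6>-2.
D does better at C, R but worse at L; neither strategy dominates the other.

neither dominates the other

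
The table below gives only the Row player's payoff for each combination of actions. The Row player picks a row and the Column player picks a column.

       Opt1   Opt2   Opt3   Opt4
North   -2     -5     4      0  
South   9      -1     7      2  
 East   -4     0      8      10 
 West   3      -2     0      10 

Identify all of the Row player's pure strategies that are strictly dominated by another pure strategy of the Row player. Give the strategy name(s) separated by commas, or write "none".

North

South strictly dominates North — Opt1: 9>-2, Opt2: -1>-5, Opt3: 7>4, Opt4: 2>0.
South is not dominated — it holds its own against North at Opt1 (9>-2); East at Opt1 (9>-4); West at Opt1 (9>3).
East: no other strategy beats it everywhere (North at Opt2 (0>-5); South at Opt2 (0>-1); West at Opt2 (0>-2)).
Nothing dominates West: North at Opt1 (3>-2); South at Opt4 (10>2); East at Opt1 (3>-4).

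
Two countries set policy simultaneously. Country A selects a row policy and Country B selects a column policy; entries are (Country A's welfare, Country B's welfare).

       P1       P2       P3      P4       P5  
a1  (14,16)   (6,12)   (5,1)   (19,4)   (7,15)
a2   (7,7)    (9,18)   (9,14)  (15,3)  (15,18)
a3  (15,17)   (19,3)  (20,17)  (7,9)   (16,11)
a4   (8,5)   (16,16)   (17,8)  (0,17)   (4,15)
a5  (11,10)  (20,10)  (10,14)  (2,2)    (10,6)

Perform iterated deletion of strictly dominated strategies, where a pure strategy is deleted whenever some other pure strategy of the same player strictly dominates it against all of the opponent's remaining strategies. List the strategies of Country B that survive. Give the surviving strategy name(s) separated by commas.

P1, P3

For Country A, a3 strictly dominates a4 on the remaining columns (P1: 15>8, P2: 19>16, P3: 20>17, P4: 7>0, P5: 16>4); eliminate a4.
Column P4 is eliminated: P1 beats it against every remaining row (a1: 16>4, a2: 7>3, a3: 17>9, a5: 10>2).
Country A's strategy a1 is strictly dominated by a3 (P1: 15>14, P2: 19>6, P3: 20>5, P5: 16>7) and is removed.
Country A's strategy a2 is strictly dominated by a3 (P1: 15>7, P2: 19>9, P3: 20>9, P5: 16>15) and is removed.
Column P2 is eliminated: P3 beats it against every remaining row (a3: 17>3, a5: 14>10).
Row a5 is eliminated: a3 beats it against every remaining column (P1: 15>11, P3: 20>10, P5: 16>10).
Country B's strategy P5 is strictly dominated by P1 (a3: 17>11) and is removed.
Among the remaining strategies, none is strictly dominated by another pure strategy of the same player, so the elimination stops.
Surviving strategies — Country A: {a3}; Country B: {P1, P3}.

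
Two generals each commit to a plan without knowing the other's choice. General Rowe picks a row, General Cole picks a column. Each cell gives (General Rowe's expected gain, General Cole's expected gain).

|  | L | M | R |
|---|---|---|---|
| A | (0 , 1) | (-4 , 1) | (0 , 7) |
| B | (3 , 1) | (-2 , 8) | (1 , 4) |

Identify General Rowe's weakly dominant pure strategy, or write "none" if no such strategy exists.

B vs A: L: 3>0, M: -2>-4, R: 1>0.
B is at least as good as every other strategy against every opponent action, so it is weakly dominant.

B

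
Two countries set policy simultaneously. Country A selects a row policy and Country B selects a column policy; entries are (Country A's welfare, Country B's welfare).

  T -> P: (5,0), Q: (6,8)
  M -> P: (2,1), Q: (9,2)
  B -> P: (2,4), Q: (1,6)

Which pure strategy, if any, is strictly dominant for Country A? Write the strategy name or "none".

T fails to dominate M at Q (6<9).
M fails to dominate T at P (2<5).
B fails to dominate T at P (2<5).
No single strategy dominates all the others.

none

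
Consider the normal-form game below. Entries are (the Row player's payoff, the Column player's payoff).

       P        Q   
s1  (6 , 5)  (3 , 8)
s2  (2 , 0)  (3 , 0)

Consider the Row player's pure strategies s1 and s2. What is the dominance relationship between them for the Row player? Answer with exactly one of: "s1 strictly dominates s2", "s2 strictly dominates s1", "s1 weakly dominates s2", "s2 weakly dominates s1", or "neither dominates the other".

Compare s1 to s2 across each choice by the Column player: P: 6>2, Q: 3=3.
s1 is at least as good everywhere and strictly better somewhere (tied only at Q), so s1 weakly but not strictly dominates s2.

s1 weakly dominates s2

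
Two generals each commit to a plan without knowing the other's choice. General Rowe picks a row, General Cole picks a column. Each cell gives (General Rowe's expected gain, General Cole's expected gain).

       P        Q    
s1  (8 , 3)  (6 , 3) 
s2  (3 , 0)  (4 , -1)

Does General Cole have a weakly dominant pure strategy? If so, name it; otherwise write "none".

P

P vs Q: s1: 3=3, s2: 0>-1.
P is at least as good as every other strategy against every opponent action, so it is weakly dominant.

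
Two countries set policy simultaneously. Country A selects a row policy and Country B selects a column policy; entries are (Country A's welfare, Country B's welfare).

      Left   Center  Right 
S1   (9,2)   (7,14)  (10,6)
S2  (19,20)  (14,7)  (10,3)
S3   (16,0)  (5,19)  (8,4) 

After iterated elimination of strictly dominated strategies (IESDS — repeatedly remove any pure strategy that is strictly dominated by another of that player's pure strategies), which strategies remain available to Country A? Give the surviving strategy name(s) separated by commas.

S2

Country A's strategy S3 is strictly dominated by S2 (Left: 19>16, Center: 14>5, Right: 10>8) and is removed.
Country B's strategy Right is strictly dominated by Center (S1: 14>6, S2: 7>3) and is removed.
Country A's strategy S1 is strictly dominated by S2 (Left: 19>9, Center: 14>7) and is removed.
For Country B, Left strictly dominates Center on the remaining rows (S2: 20>7); eliminate Center.
Among the remaining strategies, none is strictly dominated by another pure strategy of the same player, so the elimination stops.
Surviving strategies — Country A: {S2}; Country B: {Left}.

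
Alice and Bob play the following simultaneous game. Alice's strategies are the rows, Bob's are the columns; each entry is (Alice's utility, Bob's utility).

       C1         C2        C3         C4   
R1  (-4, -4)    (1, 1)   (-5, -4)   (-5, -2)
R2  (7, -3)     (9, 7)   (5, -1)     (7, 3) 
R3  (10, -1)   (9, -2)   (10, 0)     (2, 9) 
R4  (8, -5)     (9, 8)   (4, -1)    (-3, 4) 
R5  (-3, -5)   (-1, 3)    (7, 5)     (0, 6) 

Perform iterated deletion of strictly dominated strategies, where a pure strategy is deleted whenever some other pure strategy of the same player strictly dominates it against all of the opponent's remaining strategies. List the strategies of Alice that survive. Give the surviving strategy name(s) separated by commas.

R2, R3, R4

Alice's strategy R1 is strictly dominated by R2 (C1: 7>-4, C2: 9>1, C3: 5>-5, C4: 7>-5) and is removed.
Alice's strategy R5 is strictly dominated by R3 (C1: 10>-3, C2: 9>-1, C3: 10>7, C4: 2>0) and is removed.
Column C1 is eliminated: C3 beats it against every remaining row (R2: -1>-3, R3: 0>-1, R4: -1>-5).
Bob's strategy C3 is strictly dominated by C4 (R2: 3>-1, R3: 9>0, R4: 4>-1) and is removed.
Among the remaining strategies, none is strictly dominated by another pure strategy of the same player, so the elimination stops.
Surviving strategies — Alice: {R2, R3, R4}; Bob: {C2, C4}.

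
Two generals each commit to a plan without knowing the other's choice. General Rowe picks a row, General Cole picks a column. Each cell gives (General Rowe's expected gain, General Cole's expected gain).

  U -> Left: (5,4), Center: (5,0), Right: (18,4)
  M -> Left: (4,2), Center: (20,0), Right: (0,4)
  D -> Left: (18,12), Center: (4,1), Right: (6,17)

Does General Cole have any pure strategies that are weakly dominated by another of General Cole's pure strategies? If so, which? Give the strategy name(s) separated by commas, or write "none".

Left, Center

Right weakly dominates Left — U: 4=4, M: 4>2, D: 17>12.
Left weakly dominates Center — U: 4>0, M: 2>0, D: 12>1.
Nothing dominates Right: Left at M (4>2); Center at U (4>0).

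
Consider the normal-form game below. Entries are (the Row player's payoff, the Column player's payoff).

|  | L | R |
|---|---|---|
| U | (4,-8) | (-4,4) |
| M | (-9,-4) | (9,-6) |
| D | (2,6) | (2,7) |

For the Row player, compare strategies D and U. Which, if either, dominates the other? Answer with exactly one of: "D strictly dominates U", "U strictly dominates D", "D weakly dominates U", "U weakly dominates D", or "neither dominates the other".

D's payoffs vs U's, by the Column player's action — L: 2<4, R: 2>-4.
D does better at R but worse at L; neither strategy dominates the other.

neither dominates the other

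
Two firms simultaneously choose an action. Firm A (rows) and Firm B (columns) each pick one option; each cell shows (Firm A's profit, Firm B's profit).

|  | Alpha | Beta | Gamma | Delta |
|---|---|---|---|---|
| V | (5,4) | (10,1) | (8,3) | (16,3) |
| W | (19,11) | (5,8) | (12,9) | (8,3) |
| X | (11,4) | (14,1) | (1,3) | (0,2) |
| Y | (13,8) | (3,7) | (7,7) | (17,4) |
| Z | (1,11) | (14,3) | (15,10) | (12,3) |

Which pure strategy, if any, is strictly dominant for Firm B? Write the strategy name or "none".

Alpha vs Beta: V: 4>1, W: 11>8, X: 4>1, Y: 8>7, Z: 11>3.
Alpha vs Gamma: V: 4>3, W: 11>9, X: 4>3, Y: 8>7, Z: 11>10.
Alpha vs Delta: V: 4>3, W: 11>3, X: 4>2, Y: 8>4, Z: 11>3.
Alpha strictly beats every other strategy against every opponent action, so it is strictly dominant.

Alpha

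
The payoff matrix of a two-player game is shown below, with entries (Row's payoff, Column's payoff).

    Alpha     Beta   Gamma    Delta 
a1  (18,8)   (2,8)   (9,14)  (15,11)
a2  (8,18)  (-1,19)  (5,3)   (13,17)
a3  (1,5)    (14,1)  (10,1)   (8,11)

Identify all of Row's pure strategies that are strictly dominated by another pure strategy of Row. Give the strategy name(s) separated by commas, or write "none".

a1: no other strategy beats it everywhere (a2 at Alpha (18>8); a3 at Alpha (18>1)).
a2: dominated, since a1 does at least as well everywhere (Alpha: 18>8, Beta: 2>-1, Gamma: 9>5, Delta: 15>13).
a3: no other strategy beats it everywhere (a1 at Beta (14>2); a2 at Beta (14>-1)).

a2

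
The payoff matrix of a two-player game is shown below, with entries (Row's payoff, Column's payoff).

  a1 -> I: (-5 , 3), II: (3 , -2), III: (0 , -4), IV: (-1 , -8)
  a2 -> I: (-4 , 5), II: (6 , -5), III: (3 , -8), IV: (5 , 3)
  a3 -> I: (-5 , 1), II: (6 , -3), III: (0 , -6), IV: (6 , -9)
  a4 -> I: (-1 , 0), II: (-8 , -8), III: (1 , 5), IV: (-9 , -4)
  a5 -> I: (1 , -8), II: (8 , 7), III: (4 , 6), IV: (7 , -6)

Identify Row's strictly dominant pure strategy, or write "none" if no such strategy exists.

a5 vs a1: I: 1>-5, II: 8>3, III: 4>0, IV: 7>-1.
a5 vs a2: I: 1>-4, II: 8>6, III: 4>3, IV: 7>5.
a5 vs a3: I: 1>-5, II: 8>6, III: 4>0, IV: 7>6.
a5 vs a4: I: 1>-1, II: 8>-8, III: 4>1, IV: 7>-9.
a5 strictly beats every other strategy against every opponent action, so it is strictly dominant.

a5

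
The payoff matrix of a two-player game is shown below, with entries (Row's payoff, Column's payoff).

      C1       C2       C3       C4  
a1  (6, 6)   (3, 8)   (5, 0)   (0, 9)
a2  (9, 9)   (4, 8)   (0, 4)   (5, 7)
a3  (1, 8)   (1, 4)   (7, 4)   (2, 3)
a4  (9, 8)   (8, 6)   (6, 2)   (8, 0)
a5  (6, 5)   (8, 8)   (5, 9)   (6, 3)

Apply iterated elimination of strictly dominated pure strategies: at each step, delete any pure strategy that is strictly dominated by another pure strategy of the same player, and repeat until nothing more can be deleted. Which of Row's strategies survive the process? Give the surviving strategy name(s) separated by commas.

a2, a3, a4, a5

For Row, a4 strictly dominates a1 on the remaining columns (C1: 9>6, C2: 8>3, C3: 6>5, C4: 8>0); eliminate a1.
Column's strategy C4 is strictly dominated by C1 (a2: 9>7, a3: 8>3, a4: 8>0, a5: 5>3) and is removed.
Among the remaining strategies, none is strictly dominated by another pure strategy of the same player, so the elimination stops.
Surviving strategies — Row: {a2, a3, a4, a5}; Column: {C1, C2, C3}.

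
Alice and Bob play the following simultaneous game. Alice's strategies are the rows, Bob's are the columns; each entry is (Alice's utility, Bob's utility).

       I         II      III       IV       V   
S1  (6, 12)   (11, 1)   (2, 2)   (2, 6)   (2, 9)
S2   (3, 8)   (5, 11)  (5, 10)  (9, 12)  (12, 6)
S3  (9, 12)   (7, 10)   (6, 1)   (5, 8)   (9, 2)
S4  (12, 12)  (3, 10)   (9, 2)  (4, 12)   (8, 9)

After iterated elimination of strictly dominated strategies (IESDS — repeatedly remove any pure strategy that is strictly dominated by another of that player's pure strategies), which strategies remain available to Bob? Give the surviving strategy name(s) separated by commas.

For Bob, IV strictly dominates III on the remaining rows (S1: 6>2, S2: 12>10, S3: 8>1, S4: 12>2); eliminate III.
Column V is eliminated: I beats it against every remaining row (S1: 12>9, S2: 8>6, S3: 12>2, S4: 12>9).
Among the remaining strategies, none is strictly dominated by another pure strategy of the same player, so the elimination stops.
Surviving strategies — Alice: {S1, S2, S3, S4}; Bob: {I, II, IV}.

I, II, IV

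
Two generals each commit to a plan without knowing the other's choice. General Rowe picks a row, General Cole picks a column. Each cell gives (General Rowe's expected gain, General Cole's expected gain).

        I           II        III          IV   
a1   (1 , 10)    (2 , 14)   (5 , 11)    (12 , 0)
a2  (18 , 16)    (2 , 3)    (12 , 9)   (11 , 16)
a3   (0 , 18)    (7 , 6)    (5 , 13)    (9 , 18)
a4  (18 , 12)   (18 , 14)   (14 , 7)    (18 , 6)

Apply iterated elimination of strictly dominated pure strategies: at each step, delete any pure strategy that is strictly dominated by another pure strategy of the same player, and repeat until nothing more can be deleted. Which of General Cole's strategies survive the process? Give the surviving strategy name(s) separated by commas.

General Rowe's strategy a1 is strictly dominated by a4 (I: 18>1, II: 18>2, III: 14>5, IV: 18>12) and is removed.
For General Rowe, a4 strictly dominates a3 on the remaining columns (I: 18>0, II: 18>7, III: 14>5, IV: 18>9); eliminate a3.
For General Cole, I strictly dominates III on the remaining rows (a2: 16>9, a4: 12>7); eliminate III.
Among the remaining strategies, none is strictly dominated by another pure strategy of the same player, so the elimination stops.
Surviving strategies — General Rowe: {a2, a4}; General Cole: {I, II, IV}.

I, II, IV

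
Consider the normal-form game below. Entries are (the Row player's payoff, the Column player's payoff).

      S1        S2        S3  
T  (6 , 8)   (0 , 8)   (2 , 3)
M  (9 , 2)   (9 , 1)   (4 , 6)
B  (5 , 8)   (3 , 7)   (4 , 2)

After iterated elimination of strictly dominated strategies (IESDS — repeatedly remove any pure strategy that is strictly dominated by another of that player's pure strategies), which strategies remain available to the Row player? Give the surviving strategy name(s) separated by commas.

For the Row player, M strictly dominates T on the remaining columns (S1: 9>6, S2: 9>0, S3: 4>2); eliminate T.
Column S2 is eliminated: S1 beats it against every remaining row (M: 2>1, B: 8>7).
Among the remaining strategies, none is strictly dominated by another pure strategy of the same player, so the elimination stops.
Surviving strategies — the Row player: {M, B}; the Column player: {S1, S3}.

M, B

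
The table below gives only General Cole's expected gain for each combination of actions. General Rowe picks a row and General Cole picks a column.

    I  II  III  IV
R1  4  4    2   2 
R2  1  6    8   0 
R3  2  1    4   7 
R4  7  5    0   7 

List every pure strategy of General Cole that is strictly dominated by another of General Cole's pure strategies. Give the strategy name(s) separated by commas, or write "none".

Nothing dominates I: II at R1 (4=4); III at R1 (4>2); IV at R1 (4>2).
II is not dominated — it holds its own against I at R1 (4=4); III at R1 (4>2); IV at R1 (4>2).
III is not dominated — it holds its own against I at R2 (8>1); II at R2 (8>6); IV at R1 (2=2).
Nothing dominates IV: I at R3 (7>2); II at R3 (7>1); III at R1 (2=2).

none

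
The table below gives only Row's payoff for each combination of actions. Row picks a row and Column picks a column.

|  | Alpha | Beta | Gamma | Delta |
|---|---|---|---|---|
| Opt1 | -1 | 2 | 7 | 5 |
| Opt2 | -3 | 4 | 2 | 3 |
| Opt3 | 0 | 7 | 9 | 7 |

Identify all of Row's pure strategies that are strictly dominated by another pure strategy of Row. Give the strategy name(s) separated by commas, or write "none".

Opt1: dominated, since Opt3 does at least as well everywhere (Alpha: 0>-1, Beta: 7>2, Gamma: 9>7, Delta: 7>5).
Opt2: dominated, since Opt3 does at least as well everywhere (Alpha: 0>-3, Beta: 7>4, Gamma: 9>2, Delta: 7>3).
Nothing dominates Opt3: Opt1 at Alpha (0>-1); Opt2 at Alpha (0>-3).

Opt1, Opt2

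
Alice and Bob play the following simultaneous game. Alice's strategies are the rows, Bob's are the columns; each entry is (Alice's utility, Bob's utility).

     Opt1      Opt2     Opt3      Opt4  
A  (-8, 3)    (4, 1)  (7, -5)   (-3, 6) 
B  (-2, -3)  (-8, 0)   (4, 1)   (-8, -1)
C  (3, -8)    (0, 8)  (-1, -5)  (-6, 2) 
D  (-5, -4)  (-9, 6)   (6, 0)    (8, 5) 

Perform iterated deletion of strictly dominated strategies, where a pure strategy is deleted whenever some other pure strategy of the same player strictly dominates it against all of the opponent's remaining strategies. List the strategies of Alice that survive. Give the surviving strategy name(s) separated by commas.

A, D

For Bob, Opt4 strictly dominates Opt1 on the remaining rows (A: 6>3, B: -1>-3, C: 2>-8, D: 5>-4); eliminate Opt1.
For Alice, A strictly dominates B on the remaining columns (Opt2: 4>-8, Opt3: 7>4, Opt4: -3>-8); eliminate B.
For Alice, A strictly dominates C on the remaining columns (Opt2: 4>0, Opt3: 7>-1, Opt4: -3>-6); eliminate C.
Column Opt3 is eliminated: Opt2 beats it against every remaining row (A: 1>-5, D: 6>0).
Among the remaining strategies, none is strictly dominated by another pure strategy of the same player, so the elimination stops.
Surviving strategies — Alice: {A, D}; Bob: {Opt2, Opt4}.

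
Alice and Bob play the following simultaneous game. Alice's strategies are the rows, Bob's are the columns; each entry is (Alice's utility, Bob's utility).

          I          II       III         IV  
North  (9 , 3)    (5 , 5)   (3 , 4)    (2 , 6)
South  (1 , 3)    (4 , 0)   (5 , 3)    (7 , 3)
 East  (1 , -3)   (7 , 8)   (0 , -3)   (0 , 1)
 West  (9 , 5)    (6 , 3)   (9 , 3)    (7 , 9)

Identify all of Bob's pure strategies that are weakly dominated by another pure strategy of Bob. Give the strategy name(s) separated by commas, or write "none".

I is weakly dominated by IV (North: 6>3, South: 3=3, East: 1>-3, West: 9>5).
II: no other strategy beats it everywhere (I at North (5>3); III at North (5>4); IV at East (8>1)).
IV weakly dominates III — North: 6>4, South: 3=3, East: 1>-3, West: 9>3.
IV: no other strategy beats it everywhere (I at North (6>3); II at North (6>5); III at North (6>4)).

I, III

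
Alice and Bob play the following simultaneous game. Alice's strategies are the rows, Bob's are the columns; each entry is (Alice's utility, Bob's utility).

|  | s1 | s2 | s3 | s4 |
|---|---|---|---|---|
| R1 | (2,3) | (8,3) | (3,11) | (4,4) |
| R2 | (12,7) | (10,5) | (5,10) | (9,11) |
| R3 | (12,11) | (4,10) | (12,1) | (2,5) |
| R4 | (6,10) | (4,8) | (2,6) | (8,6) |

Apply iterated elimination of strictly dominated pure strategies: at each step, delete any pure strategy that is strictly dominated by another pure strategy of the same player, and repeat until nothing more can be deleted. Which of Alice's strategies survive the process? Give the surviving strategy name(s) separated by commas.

R2, R3

Row R1 is eliminated: R2 beats it against every remaining column (s1: 12>2, s2: 10>8, s3: 5>3, s4: 9>4).
Alice's strategy R4 is strictly dominated by R2 (s1: 12>6, s2: 10>4, s3: 5>2, s4: 9>8) and is removed.
Column s2 is eliminated: s1 beats it against every remaining row (R2: 7>5, R3: 11>10).
Bob's strategy s3 is strictly dominated by s4 (R2: 11>10, R3: 5>1) and is removed.
Among the remaining strategies, none is strictly dominated by another pure strategy of the same player, so the elimination stops.
Surviving strategies — Alice: {R2, R3}; Bob: {s1, s4}.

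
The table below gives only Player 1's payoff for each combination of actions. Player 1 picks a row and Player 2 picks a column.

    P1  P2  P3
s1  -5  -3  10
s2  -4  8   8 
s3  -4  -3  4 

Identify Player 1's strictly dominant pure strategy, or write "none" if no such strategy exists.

s1 fails to dominate s2 at P1 (-5<-4).
s2 fails to dominate s1 at P3 (8<10).
s3 fails to dominate s1 at P2 (-3=-3).
No single strategy dominates all the others.

none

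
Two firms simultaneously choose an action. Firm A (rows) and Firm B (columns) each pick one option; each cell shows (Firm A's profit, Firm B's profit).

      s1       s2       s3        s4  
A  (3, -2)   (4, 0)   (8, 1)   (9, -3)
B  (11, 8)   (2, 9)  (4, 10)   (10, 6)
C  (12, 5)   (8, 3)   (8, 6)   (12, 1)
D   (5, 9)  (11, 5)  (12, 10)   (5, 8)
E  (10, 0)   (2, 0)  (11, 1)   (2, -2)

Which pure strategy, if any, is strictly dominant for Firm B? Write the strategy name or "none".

s3

s3 vs s1: A: 1>-2, B: 10>8, C: 6>5, D: 10>9, E: 1>0.
s3 vs s2: A: 1>0, B: 10>9, C: 6>3, D: 10>5, E: 1>0.
s3 vs s4: A: 1>-3, B: 10>6, C: 6>1, D: 10>8, E: 1>-2.
s3 strictly beats every other strategy against every opponent action, so it is strictly dominant.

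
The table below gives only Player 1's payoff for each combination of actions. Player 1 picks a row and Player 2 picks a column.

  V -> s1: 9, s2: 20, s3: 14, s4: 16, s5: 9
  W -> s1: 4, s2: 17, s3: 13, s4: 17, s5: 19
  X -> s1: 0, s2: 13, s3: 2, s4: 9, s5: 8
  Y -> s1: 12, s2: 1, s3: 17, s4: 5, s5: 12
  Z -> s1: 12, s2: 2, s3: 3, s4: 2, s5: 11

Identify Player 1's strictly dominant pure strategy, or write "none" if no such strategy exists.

V fails to dominate W at s4 (16<17).
W fails to dominate V at s1 (4<9).
X fails to dominate V at s1 (0<9).
Y fails to dominate V at s2 (1<20).
Z fails to dominate V at s2 (2<20).
No single strategy dominates all the others.

none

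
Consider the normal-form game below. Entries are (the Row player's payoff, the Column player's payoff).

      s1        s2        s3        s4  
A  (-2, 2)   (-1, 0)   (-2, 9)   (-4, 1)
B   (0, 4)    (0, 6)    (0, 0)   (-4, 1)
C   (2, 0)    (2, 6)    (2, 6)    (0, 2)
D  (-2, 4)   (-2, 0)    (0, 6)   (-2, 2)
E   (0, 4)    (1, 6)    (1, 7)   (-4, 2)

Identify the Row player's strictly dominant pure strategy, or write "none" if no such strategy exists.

C vs A: s1: 2>-2, s2: 2>-1, s3: 2>-2, s4: 0>-4.
C vs B: s1: 2>0, s2: 2>0, s3: 2>0, s4: 0>-4.
C vs D: s1: 2>-2, s2: 2>-2, s3: 2>0, s4: 0>-2.
C vs E: s1: 2>0, s2: 2>1, s3: 2>1, s4: 0>-4.
C strictly beats every other strategy against every opponent action, so it is strictly dominant.

C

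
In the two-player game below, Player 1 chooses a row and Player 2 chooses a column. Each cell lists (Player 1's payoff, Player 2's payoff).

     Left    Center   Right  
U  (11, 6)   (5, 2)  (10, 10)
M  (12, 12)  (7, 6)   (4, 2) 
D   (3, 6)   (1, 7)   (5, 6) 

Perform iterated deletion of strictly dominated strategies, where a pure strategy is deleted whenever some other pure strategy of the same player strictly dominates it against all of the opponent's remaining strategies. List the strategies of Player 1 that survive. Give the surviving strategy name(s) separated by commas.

U, M

Row D is eliminated: U beats it against every remaining column (Left: 11>3, Center: 5>1, Right: 10>5).
Player 2's strategy Center is strictly dominated by Left (U: 6>2, M: 12>6) and is removed.
Among the remaining strategies, none is strictly dominated by another pure strategy of the same player, so the elimination stops.
Surviving strategies — Player 1: {U, M}; Player 2: {Left, Right}.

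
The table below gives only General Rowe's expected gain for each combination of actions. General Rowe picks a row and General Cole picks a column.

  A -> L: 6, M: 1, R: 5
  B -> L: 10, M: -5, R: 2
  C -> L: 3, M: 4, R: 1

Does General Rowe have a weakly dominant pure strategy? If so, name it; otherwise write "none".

A fails to dominate B at L (6<10).
B fails to dominate A at M (-5<1).
C fails to dominate A at L (3<6).
No single strategy dominates all the others.

none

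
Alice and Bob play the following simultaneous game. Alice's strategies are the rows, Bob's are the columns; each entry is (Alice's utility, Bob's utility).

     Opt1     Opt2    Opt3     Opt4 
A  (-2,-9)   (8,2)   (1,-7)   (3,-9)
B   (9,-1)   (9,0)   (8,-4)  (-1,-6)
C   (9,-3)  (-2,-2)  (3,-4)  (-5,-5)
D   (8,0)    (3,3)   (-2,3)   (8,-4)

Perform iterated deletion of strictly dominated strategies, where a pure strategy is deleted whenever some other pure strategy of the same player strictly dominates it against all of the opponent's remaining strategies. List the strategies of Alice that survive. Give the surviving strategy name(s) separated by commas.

B

Bob's strategy Opt1 is strictly dominated by Opt2 (A: 2>-9, B: 0>-1, C: -2>-3, D: 3>0) and is removed.
Alice's strategy C is strictly dominated by B (Opt2: 9>-2, Opt3: 8>3, Opt4: -1>-5) and is removed.
For Bob, Opt2 strictly dominates Opt4 on the remaining rows (A: 2>-9, B: 0>-6, D: 3>-4); eliminate Opt4.
Alice's strategy A is strictly dominated by B (Opt2: 9>8, Opt3: 8>1) and is removed.
For Alice, B strictly dominates D on the remaining columns (Opt2: 9>3, Opt3: 8>-2); eliminate D.
Bob's strategy Opt3 is strictly dominated by Opt2 (B: 0>-4) and is removed.
Among the remaining strategies, none is strictly dominated by another pure strategy of the same player, so the elimination stops.
Surviving strategies — Alice: {B}; Bob: {Opt2}.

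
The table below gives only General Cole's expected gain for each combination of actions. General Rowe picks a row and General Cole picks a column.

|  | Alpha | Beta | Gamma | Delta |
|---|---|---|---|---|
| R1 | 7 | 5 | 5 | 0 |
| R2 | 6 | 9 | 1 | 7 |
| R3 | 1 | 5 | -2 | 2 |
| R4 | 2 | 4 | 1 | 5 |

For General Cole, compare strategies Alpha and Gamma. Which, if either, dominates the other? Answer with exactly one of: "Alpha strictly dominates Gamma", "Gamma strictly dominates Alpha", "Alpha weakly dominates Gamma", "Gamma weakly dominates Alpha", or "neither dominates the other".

Alpha strictly dominates Gamma

Compare Alpha to Gamma across each choice by General Rowe: R1: 7>5, R2: 6>1, R3: 1>-2, R4: 2>1.
Every comparison favours Alpha, so Alpha strictly dominates Gamma.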